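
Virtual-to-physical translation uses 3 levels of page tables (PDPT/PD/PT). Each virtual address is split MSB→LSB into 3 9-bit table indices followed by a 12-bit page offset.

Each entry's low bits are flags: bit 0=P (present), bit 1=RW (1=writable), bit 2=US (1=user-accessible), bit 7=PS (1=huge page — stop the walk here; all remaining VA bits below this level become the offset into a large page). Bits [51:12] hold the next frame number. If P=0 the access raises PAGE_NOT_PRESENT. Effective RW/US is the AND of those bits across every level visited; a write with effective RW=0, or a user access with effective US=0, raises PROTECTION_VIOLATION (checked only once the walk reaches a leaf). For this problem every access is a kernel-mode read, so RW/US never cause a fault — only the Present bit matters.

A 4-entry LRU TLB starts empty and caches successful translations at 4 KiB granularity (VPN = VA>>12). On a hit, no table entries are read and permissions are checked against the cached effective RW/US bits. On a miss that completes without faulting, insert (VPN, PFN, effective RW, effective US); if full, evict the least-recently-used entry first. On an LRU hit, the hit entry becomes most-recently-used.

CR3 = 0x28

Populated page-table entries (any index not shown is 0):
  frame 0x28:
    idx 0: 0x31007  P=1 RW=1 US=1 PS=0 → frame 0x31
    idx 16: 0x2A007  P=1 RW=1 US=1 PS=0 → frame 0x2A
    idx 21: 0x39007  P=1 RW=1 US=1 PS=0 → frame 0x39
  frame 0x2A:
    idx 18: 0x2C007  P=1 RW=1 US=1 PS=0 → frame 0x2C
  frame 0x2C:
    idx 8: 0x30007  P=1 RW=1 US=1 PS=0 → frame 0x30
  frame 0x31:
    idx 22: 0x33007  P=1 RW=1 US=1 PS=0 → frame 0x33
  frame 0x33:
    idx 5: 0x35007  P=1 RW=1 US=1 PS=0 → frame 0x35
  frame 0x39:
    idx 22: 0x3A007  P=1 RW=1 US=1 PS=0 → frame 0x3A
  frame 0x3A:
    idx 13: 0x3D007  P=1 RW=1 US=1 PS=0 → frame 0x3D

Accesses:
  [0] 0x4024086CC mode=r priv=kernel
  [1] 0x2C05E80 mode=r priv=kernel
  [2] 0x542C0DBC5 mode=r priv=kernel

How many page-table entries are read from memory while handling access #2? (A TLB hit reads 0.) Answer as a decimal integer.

Walk each access:
#0 VA=0x4024086CC (r,kernel):
  [0] read 0x28 idx=16: raw=0x2A007 flags P=1 W=1 U=1 S=0
  [1] read 0x2A idx=18: raw=0x2C007 flags P=1 W=1 U=1 S=0
  [2] read 0x2C idx=8: raw=0x30007 flags P=1 W=1 U=1 S=0
  → PA=0x306CC  (3 entries read)
#1 VA=0x2C05E80 (r,kernel):
  [0] read 0x28 idx=0: raw=0x31007 flags P=1 W=1 U=1 S=0
  [1] read 0x31 idx=22: raw=0x33007 flags P=1 W=1 U=1 S=0
  [2] read 0x33 idx=5: raw=0x35007 flags P=1 W=1 U=1 S=0
  → PA=0x35E80  (3 entries read)
#2 VA=0x542C0DBC5 (r,kernel):
  [0] read 0x28 idx=21: raw=0x39007 flags P=1 W=1 U=1 S=0
  [1] read 0x39 idx=22: raw=0x3A007 flags P=1 W=1 U=1 S=0
  [2] read 0x3A idx=13: raw=0x3D007 flags P=1 W=1 U=1 S=0
  → PA=0x3DBC5  (3 entries read)

Entries read for #2: 3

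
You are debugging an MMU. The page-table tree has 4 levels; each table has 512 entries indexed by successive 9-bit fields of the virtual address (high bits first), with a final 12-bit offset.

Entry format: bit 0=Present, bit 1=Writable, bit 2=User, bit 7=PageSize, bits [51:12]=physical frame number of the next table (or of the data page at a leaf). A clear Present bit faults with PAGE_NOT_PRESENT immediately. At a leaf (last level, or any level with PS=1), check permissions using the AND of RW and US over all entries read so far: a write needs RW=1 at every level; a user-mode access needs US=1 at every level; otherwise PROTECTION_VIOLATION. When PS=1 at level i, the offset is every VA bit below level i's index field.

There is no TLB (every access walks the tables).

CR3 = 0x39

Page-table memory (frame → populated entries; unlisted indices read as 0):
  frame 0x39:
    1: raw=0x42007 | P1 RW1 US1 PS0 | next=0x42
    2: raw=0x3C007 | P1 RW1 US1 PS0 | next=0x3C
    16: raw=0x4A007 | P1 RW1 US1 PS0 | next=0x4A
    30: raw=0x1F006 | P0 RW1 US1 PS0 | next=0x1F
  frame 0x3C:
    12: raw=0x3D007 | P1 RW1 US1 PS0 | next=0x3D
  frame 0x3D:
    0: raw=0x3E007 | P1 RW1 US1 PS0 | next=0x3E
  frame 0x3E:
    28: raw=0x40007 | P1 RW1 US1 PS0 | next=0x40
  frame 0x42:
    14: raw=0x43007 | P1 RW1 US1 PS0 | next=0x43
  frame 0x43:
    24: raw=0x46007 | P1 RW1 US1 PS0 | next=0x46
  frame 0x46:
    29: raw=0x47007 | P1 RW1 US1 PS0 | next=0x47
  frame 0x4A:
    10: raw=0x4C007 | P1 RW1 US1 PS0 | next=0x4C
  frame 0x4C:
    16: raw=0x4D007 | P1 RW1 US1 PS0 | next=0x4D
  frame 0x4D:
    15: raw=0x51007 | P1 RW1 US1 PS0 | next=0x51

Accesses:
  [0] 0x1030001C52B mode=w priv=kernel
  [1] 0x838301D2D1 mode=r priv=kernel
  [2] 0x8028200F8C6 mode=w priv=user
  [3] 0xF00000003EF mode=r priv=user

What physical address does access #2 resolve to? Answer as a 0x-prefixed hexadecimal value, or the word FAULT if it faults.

Walk each access:
#0 VA=0x1030001C52B (w,kernel):
  lvl0: tbl 0x39, slot 2 ⇒ 0x3C007 (P1/RW1/US1/PS0)
  lvl1: tbl 0x3C, slot 12 ⇒ 0x3D007 (P1/RW1/US1/PS0)
  lvl2: tbl 0x3D, slot 0 ⇒ 0x3E007 (P1/RW1/US1/PS0)
  lvl3: tbl 0x3E, slot 28 ⇒ 0x40007 (P1/RW1/US1/PS0)
  ⇒ phys 0x4052B  [4 reads]
#1 VA=0x838301D2D1 (r,kernel):
  lvl0: tbl 0x39, slot 1 ⇒ 0x42007 (P1/RW1/US1/PS0)
  lvl1: tbl 0x42, slot 14 ⇒ 0x43007 (P1/RW1/US1/PS0)
  lvl2: tbl 0x43, slot 24 ⇒ 0x46007 (P1/RW1/US1/PS0)
  lvl3: tbl 0x46, slot 29 ⇒ 0x47007 (P1/RW1/US1/PS0)
  ⇒ phys 0x472D1  [4 reads]
#2 VA=0x8028200F8C6 (w,user):
  lvl0: tbl 0x39, slot 16 ⇒ 0x4A007 (P1/RW1/US1/PS0)
  lvl1: tbl 0x4A, slot 10 ⇒ 0x4C007 (P1/RW1/US1/PS0)
  lvl2: tbl 0x4C, slot 16 ⇒ 0x4D007 (P1/RW1/US1/PS0)
  lvl3: tbl 0x4D, slot 15 ⇒ 0x51007 (P1/RW1/US1/PS0)
  ⇒ phys 0x518C6  [4 reads]
#3 VA=0xF00000003EF (r,user):
  lvl0: tbl 0x39, slot 30 ⇒ 0x1F006 (P0/RW1/US1/PS0)
  → PAGE_NOT_PRESENT  (1 entries read)

Access #2 PA: 0x518C6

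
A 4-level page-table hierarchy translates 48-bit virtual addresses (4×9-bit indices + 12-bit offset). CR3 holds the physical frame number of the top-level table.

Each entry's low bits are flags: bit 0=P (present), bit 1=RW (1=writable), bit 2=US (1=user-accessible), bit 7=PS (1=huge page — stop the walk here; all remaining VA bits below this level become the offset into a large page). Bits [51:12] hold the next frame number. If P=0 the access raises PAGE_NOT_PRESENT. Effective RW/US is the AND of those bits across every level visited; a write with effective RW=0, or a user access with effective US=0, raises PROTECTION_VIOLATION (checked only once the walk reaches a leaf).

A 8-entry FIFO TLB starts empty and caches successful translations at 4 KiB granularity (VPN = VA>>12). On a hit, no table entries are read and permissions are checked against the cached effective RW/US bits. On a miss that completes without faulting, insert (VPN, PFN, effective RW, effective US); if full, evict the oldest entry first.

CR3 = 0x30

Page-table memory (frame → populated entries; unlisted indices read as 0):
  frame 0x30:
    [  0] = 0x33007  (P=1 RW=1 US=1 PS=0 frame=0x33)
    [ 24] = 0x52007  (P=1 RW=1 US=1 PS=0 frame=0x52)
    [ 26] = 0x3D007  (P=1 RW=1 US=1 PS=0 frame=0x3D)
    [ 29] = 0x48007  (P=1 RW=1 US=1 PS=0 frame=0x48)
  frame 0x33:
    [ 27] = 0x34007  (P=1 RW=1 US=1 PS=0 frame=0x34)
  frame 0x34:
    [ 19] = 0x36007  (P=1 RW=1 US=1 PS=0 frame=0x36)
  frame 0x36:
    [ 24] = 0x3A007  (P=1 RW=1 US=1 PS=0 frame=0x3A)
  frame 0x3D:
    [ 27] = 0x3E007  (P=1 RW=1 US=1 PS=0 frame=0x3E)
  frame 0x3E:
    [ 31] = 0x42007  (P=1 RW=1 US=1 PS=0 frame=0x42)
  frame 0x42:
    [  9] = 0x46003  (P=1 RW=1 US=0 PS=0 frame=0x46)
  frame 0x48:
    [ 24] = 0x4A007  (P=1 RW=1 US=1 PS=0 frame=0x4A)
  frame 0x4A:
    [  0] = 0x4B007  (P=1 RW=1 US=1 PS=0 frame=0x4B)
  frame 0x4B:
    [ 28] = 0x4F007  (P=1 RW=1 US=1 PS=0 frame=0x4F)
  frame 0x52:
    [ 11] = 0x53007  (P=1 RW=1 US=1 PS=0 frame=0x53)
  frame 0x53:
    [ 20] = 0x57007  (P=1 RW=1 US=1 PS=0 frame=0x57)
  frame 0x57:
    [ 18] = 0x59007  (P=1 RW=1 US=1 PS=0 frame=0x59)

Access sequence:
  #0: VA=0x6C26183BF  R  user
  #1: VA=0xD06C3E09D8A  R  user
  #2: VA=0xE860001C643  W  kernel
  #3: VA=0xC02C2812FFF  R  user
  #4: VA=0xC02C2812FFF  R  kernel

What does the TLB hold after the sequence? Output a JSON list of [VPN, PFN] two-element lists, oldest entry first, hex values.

Per-access translation:
#0 VA=0x6C26183BF (r,user):
  L0 @0x30[0] → 0x33007  P=1,RW=1,US=1,PS=0
  L1 @0x33[27] → 0x34007  P=1,RW=1,US=1,PS=0
  L2 @0x34[19] → 0x36007  P=1,RW=1,US=1,PS=0
  L3 @0x36[24] → 0x3A007  P=1,RW=1,US=1,PS=0
  ✓ 0x3A3BF  — 4 lookups
#1 VA=0xD06C3E09D8A (r,user):
  L0 @0x30[26] → 0x3D007  P=1,RW=1,US=1,PS=0
  L1 @0x3D[27] → 0x3E007  P=1,RW=1,US=1,PS=0
  L2 @0x3E[31] → 0x42007  P=1,RW=1,US=1,PS=0
  L3 @0x42[9] → 0x46003  P=1,RW=1,US=0,PS=0
  → PROTECTION_VIOLATION  (4 entries read)
#2 VA=0xE860001C643 (w,kernel):
  L0 @0x30[29] → 0x48007  P=1,RW=1,US=1,PS=0
  L1 @0x48[24] → 0x4A007  P=1,RW=1,US=1,PS=0
  L2 @0x4A[0] → 0x4B007  P=1,RW=1,US=1,PS=0
  L3 @0x4B[28] → 0x4F007  P=1,RW=1,US=1,PS=0
  ✓ 0x4F643  — 4 lookups
#3 VA=0xC02C2812FFF (r,user):
  L0 @0x30[24] → 0x52007  P=1,RW=1,US=1,PS=0
  L1 @0x52[11] → 0x53007  P=1,RW=1,US=1,PS=0
  L2 @0x53[20] → 0x57007  P=1,RW=1,US=1,PS=0
  L3 @0x57[18] → 0x59007  P=1,RW=1,US=1,PS=0
  ✓ 0x59FFF  — 4 lookups
#4 VA=0xC02C2812FFF (r,kernel):
  TLB hit vpn=0xC02C2812 → PA=0x59FFF

TLB: [["0x6C2618", "0x3A"], ["0xE860001C", "0x4F"], ["0xC02C2812", "0x59"]]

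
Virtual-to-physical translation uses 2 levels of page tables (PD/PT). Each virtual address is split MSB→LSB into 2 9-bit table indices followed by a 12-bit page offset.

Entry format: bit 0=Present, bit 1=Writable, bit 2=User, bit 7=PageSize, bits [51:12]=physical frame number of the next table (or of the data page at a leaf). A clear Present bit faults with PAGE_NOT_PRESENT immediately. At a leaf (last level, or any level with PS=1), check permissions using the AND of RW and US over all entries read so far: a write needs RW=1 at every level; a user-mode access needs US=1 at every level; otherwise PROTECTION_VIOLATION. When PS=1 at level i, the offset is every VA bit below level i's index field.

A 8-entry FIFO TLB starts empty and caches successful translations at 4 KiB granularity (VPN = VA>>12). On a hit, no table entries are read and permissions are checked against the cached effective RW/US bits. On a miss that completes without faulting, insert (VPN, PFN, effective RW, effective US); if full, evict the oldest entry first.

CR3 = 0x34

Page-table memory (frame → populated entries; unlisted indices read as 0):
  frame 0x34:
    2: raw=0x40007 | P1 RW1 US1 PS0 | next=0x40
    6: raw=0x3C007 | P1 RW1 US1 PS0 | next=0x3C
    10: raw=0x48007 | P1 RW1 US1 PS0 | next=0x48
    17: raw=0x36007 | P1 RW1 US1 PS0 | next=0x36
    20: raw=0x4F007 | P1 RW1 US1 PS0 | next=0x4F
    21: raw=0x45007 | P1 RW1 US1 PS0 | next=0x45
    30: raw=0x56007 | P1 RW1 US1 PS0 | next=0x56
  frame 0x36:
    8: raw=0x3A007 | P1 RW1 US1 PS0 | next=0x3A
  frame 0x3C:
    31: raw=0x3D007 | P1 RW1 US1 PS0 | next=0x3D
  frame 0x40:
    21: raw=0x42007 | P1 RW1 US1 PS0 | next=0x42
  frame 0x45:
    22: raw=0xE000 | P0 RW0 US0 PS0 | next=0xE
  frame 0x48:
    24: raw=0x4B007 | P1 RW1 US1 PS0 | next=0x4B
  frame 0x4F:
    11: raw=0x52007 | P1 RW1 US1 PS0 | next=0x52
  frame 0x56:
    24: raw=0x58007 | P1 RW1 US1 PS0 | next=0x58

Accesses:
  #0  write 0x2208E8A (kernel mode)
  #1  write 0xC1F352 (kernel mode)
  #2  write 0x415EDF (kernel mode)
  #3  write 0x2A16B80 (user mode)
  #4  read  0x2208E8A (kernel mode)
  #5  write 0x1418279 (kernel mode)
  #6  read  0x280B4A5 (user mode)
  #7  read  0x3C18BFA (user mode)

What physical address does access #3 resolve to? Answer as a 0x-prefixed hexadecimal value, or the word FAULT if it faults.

Trace:
#0 VA=0x2208E8A (w,kernel):
  lvl0: tbl 0x34, slot 17 ⇒ 0x36007 (P1/RW1/US1/PS0)
  lvl1: tbl 0x36, slot 8 ⇒ 0x3A007 (P1/RW1/US1/PS0)
  → PA=0x3AE8A  (2 entries read)
#1 VA=0xC1F352 (w,kernel):
  lvl0: tbl 0x34, slot 6 ⇒ 0x3C007 (P1/RW1/US1/PS0)
  lvl1: tbl 0x3C, slot 31 ⇒ 0x3D007 (P1/RW1/US1/PS0)
  → PA=0x3D352  (2 entries read)
#2 VA=0x415EDF (w,kernel):
  lvl0: tbl 0x34, slot 2 ⇒ 0x40007 (P1/RW1/US1/PS0)
  lvl1: tbl 0x40, slot 21 ⇒ 0x42007 (P1/RW1/US1/PS0)
  → PA=0x42EDF  (2 entries read)
#3 VA=0x2A16B80 (w,user):
  lvl0: tbl 0x34, slot 21 ⇒ 0x45007 (P1/RW1/US1/PS0)
  lvl1: tbl 0x45, slot 22 ⇒ 0xE000 (P0/RW0/US0/PS0)
  ✗ PAGE_NOT_PRESENT  [2 reads]
#4 VA=0x2208E8A (r,kernel):
  TLB hit vpn=0x2208 → PA=0x3AE8A
#5 VA=0x1418279 (w,kernel):
  lvl0: tbl 0x34, slot 10 ⇒ 0x48007 (P1/RW1/US1/PS0)
  lvl1: tbl 0x48, slot 24 ⇒ 0x4B007 (P1/RW1/US1/PS0)
  → PA=0x4B279  (2 entries read)
#6 VA=0x280B4A5 (r,user):
  lvl0: tbl 0x34, slot 20 ⇒ 0x4F007 (P1/RW1/US1/PS0)
  lvl1: tbl 0x4F, slot 11 ⇒ 0x52007 (P1/RW1/US1/PS0)
  → PA=0x524A5  (2 entries read)
#7 VA=0x3C18BFA (r,user):
  lvl0: tbl 0x34, slot 30 ⇒ 0x56007 (P1/RW1/US1/PS0)
  lvl1: tbl 0x56, slot 24 ⇒ 0x58007 (P1/RW1/US1/PS0)
  → PA=0x58BFA  (2 entries read)

Access #3 PA: FAULT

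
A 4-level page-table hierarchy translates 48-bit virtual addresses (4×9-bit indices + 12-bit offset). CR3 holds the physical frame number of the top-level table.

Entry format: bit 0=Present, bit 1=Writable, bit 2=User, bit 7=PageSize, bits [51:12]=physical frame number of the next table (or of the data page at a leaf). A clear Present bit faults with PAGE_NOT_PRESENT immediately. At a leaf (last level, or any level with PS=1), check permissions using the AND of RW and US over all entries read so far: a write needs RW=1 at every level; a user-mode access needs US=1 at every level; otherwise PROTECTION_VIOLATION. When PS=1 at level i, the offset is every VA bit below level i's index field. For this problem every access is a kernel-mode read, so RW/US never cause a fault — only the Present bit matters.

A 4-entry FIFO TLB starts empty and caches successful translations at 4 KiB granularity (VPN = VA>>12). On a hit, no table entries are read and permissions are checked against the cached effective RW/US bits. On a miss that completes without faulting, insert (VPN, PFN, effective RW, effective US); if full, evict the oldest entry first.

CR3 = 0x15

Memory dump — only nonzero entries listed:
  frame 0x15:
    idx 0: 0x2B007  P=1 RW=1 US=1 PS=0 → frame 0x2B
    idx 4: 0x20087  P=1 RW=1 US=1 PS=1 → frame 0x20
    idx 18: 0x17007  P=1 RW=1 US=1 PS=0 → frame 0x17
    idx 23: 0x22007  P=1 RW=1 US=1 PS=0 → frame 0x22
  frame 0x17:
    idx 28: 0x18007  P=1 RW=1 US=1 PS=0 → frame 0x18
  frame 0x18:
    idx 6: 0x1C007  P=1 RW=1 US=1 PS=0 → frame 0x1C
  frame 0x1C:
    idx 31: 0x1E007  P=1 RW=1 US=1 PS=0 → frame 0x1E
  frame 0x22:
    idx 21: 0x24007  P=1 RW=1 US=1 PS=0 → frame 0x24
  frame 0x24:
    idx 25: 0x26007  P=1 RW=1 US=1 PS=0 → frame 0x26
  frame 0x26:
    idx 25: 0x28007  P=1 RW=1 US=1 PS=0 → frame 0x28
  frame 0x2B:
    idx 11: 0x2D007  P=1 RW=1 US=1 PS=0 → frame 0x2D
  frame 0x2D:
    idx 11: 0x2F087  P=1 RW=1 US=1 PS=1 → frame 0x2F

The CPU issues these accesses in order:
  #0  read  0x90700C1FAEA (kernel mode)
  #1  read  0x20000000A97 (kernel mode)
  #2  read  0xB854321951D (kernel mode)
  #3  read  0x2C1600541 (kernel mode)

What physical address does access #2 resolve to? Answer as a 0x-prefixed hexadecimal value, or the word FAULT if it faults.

Per-access translation:
#0 VA=0x90700C1FAEA (r,kernel):
  lvl0: tbl 0x15, slot 18 ⇒ 0x17007 (P1/RW1/US1/PS0)
  lvl1: tbl 0x17, slot 28 ⇒ 0x18007 (P1/RW1/US1/PS0)
  lvl2: tbl 0x18, slot 6 ⇒ 0x1C007 (P1/RW1/US1/PS0)
  lvl3: tbl 0x1C, slot 31 ⇒ 0x1E007 (P1/RW1/US1/PS0)
  ⇒ phys 0x1EAEA  [4 reads]
#1 VA=0x20000000A97 (r,kernel):
  lvl0: tbl 0x15, slot 4 ⇒ 0x20087 (P1/RW1/US1/PS1)
  ⇒ phys 0x20A97 (huge @L0)  [1 reads]
#2 VA=0xB854321951D (r,kernel):
  lvl0: tbl 0x15, slot 23 ⇒ 0x22007 (P1/RW1/US1/PS0)
  lvl1: tbl 0x22, slot 21 ⇒ 0x24007 (P1/RW1/US1/PS0)
  lvl2: tbl 0x24, slot 25 ⇒ 0x26007 (P1/RW1/US1/PS0)
  lvl3: tbl 0x26, slot 25 ⇒ 0x28007 (P1/RW1/US1/PS0)
  ⇒ phys 0x2851D  [4 reads]
#3 VA=0x2C1600541 (r,kernel):
  lvl0: tbl 0x15, slot 0 ⇒ 0x2B007 (P1/RW1/US1/PS0)
  lvl1: tbl 0x2B, slot 11 ⇒ 0x2D007 (P1/RW1/US1/PS0)
  lvl2: tbl 0x2D, slot 11 ⇒ 0x2F087 (P1/RW1/US1/PS1)
  ⇒ phys 0x2F541 (huge @L2)  [3 reads]

Access #2 PA: 0x2851D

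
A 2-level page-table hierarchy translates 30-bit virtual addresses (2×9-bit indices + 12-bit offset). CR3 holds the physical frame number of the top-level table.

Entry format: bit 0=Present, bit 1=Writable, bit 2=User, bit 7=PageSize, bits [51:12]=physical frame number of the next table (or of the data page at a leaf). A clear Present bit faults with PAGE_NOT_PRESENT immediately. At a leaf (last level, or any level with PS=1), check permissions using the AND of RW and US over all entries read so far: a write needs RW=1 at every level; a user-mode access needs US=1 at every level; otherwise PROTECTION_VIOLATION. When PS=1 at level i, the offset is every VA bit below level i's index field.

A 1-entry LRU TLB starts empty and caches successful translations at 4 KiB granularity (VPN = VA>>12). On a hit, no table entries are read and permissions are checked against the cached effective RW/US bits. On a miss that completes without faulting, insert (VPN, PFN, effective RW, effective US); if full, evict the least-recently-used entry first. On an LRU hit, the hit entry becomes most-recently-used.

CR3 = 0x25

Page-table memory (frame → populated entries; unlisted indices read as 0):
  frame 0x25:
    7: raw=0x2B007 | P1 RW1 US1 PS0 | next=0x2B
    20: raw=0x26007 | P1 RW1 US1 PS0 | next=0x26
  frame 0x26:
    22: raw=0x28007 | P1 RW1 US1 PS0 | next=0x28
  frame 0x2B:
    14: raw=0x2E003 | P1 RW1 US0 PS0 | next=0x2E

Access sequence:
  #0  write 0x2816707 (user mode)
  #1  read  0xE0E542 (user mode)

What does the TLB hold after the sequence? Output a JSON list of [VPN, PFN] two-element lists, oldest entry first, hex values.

Per-access translation:
#0 VA=0x2816707 (w,user):
  lvl0: tbl 0x25, slot 20 ⇒ 0x26007 (P1/RW1/US1/PS0)
  lvl1: tbl 0x26, slot 22 ⇒ 0x28007 (P1/RW1/US1/PS0)
  → PA=0x28707  (2 entries read)
#1 VA=0xE0E542 (r,user):
  lvl0: tbl 0x25, slot 7 ⇒ 0x2B007 (P1/RW1/US1/PS0)
  lvl1: tbl 0x2B, slot 14 ⇒ 0x2E003 (P1/RW1/US0/PS0)
  ⇒ fault: PROTECTION_VIOLATION  — 2 lookups

TLB: [["0x2816", "0x28"]]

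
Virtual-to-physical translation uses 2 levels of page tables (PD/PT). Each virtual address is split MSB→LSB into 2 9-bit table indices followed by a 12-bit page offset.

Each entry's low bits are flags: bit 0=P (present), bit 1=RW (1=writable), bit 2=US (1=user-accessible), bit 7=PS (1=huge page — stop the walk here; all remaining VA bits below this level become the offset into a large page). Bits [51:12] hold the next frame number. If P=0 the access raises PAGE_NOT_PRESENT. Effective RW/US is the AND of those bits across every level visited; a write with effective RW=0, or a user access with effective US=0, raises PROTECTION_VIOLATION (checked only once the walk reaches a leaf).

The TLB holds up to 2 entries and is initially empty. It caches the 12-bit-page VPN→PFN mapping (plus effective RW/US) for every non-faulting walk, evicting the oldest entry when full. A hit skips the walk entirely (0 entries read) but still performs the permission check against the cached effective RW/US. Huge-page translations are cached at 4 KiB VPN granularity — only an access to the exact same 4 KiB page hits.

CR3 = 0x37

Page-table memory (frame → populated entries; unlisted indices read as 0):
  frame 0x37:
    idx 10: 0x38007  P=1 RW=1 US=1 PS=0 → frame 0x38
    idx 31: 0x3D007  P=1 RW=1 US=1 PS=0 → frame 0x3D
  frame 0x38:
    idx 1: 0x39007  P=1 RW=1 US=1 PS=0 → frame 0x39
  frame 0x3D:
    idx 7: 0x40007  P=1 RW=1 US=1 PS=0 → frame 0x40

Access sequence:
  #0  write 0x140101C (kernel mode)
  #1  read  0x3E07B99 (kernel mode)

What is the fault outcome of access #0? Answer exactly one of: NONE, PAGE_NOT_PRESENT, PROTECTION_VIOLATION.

Trace:
#0 VA=0x140101C (w,kernel):
  L0: frame=0x37 idx=10 entry=0x38007 [P=1 RW=1 US=1 PS=0]
  L1: frame=0x38 idx=1 entry=0x39007 [P=1 RW=1 US=1 PS=0]
  ✓ 0x3901C  — 2 lookups
#1 VA=0x3E07B99 (r,kernel):
  L0: frame=0x37 idx=31 entry=0x3D007 [P=1 RW=1 US=1 PS=0]
  L1: frame=0x3D idx=7 entry=0x40007 [P=1 RW=1 US=1 PS=0]
  ✓ 0x40B99  — 2 lookups

Access #0 fault: NONE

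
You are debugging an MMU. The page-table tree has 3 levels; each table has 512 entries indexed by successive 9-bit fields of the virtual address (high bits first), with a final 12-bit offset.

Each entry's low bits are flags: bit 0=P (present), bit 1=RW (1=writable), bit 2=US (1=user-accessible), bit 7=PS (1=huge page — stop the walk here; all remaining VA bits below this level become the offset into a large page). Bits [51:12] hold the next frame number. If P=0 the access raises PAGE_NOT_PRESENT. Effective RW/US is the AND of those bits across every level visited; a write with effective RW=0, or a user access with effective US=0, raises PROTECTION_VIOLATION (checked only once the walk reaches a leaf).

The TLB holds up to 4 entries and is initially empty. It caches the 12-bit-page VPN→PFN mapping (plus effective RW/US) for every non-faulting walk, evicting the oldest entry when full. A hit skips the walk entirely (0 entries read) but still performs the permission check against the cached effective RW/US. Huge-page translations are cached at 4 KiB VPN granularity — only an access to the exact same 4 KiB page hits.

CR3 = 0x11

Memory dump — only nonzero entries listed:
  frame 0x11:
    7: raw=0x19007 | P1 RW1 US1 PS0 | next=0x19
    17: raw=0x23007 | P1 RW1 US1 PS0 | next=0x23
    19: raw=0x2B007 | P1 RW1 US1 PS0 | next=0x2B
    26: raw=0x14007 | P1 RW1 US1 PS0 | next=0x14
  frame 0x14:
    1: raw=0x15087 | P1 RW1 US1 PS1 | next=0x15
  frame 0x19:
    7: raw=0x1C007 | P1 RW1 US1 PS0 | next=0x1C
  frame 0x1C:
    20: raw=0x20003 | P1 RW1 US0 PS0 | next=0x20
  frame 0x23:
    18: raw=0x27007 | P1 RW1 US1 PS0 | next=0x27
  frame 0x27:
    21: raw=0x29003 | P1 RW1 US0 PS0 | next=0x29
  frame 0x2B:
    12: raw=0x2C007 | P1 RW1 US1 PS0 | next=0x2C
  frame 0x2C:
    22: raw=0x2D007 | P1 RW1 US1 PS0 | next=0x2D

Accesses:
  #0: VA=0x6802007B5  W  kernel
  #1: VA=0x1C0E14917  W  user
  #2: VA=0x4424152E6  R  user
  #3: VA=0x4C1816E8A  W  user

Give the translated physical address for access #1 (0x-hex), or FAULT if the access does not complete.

Per-access translation:
#0 VA=0x6802007B5 (w,kernel):
  lvl0: tbl 0x11, slot 26 ⇒ 0x14007 (P1/RW1/US1/PS0)
  lvl1: tbl 0x14, slot 1 ⇒ 0x15087 (P1/RW1/US1/PS1)
  ⇒ phys 0x157B5 (huge @L1)  [2 reads]
#1 VA=0x1C0E14917 (w,user):
  lvl0: tbl 0x11, slot 7 ⇒ 0x19007 (P1/RW1/US1/PS0)
  lvl1: tbl 0x19, slot 7 ⇒ 0x1C007 (P1/RW1/US1/PS0)
  lvl2: tbl 0x1C, slot 20 ⇒ 0x20003 (P1/RW1/US0/PS0)
  ⇒ fault: PROTECTION_VIOLATION  — 3 lookups
#2 VA=0x4424152E6 (r,user):
  lvl0: tbl 0x11, slot 17 ⇒ 0x23007 (P1/RW1/US1/PS0)
  lvl1: tbl 0x23, slot 18 ⇒ 0x27007 (P1/RW1/US1/PS0)
  lvl2: tbl 0x27, slot 21 ⇒ 0x29003 (P1/RW1/US0/PS0)
  ⇒ fault: PROTECTION_VIOLATION  — 3 lookups
#3 VA=0x4C1816E8A (w,user):
  lvl0: tbl 0x11, slot 19 ⇒ 0x2B007 (P1/RW1/US1/PS0)
  lvl1: tbl 0x2B, slot 12 ⇒ 0x2C007 (P1/RW1/US1/PS0)
  lvl2: tbl 0x2C, slot 22 ⇒ 0x2D007 (P1/RW1/US1/PS0)
  ⇒ phys 0x2DE8A  [3 reads]

Access #1 PA: FAULT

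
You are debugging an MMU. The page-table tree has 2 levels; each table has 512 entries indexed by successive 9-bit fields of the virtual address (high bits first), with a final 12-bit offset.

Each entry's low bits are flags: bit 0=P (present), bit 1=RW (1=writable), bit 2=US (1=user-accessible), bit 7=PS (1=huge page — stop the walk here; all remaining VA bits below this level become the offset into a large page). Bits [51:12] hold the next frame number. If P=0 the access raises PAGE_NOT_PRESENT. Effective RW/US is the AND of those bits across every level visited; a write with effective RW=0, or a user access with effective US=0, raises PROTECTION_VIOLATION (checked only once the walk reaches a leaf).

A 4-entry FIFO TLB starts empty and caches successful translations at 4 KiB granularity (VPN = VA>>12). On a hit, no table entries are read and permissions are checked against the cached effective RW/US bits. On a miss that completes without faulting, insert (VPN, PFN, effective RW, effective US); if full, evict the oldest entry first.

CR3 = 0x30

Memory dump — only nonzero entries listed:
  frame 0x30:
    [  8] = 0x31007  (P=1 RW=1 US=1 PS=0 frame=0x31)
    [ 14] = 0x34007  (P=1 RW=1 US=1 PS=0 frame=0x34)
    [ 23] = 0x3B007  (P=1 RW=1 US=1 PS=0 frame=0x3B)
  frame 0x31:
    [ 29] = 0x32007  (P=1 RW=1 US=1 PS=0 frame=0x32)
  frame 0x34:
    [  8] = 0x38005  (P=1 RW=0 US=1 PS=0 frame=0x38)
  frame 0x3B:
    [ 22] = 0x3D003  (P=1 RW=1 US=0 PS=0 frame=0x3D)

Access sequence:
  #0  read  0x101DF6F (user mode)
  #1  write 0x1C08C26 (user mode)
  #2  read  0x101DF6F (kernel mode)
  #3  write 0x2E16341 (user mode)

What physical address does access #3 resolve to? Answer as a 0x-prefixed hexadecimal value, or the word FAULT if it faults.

Trace:
#0 VA=0x101DF6F (r,user):
  L0 @0x30[8] → 0x31007  P=1,RW=1,US=1,PS=0
  L1 @0x31[29] → 0x32007  P=1,RW=1,US=1,PS=0
  → PA=0x32F6F  (2 entries read)
#1 VA=0x1C08C26 (w,user):
  L0 @0x30[14] → 0x34007  P=1,RW=1,US=1,PS=0
  L1 @0x34[8] → 0x38005  P=1,RW=0,US=1,PS=0
  ✗ PROTECTION_VIOLATION  [2 reads]
#2 VA=0x101DF6F (r,kernel):
  TLB hit vpn=0x101D → PA=0x32F6F
#3 VA=0x2E16341 (w,user):
  L0 @0x30[23] → 0x3B007  P=1,RW=1,US=1,PS=0
  L1 @0x3B[22] → 0x3D003  P=1,RW=1,US=0,PS=0
  ✗ PROTECTION_VIOLATION  [2 reads]

Access #3 PA: FAULT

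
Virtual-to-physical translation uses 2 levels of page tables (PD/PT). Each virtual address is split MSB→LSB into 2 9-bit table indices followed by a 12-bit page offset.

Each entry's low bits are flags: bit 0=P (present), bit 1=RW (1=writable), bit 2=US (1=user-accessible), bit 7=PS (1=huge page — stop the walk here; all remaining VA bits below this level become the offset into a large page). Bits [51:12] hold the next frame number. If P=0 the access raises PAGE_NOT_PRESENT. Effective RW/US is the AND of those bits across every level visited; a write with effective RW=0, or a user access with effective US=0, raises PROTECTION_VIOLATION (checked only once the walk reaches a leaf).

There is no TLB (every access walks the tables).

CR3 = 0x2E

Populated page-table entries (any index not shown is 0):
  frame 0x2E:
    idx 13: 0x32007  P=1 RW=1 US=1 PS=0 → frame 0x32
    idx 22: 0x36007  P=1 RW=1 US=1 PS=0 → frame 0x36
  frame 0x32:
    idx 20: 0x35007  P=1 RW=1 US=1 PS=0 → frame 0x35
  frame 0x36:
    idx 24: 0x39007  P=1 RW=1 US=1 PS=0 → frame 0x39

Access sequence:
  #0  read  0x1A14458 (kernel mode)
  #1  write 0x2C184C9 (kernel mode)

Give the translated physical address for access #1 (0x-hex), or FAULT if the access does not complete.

Walk each access:
#0 VA=0x1A14458 (r,kernel):
  [0] read 0x2E idx=13: raw=0x32007 flags P=1 W=1 U=1 S=0
  [1] read 0x32 idx=20: raw=0x35007 flags P=1 W=1 U=1 S=0
  ⇒ phys 0x35458  [2 reads]
#1 VA=0x2C184C9 (w,kernel):
  [0] read 0x2E idx=22: raw=0x36007 flags P=1 W=1 U=1 S=0
  [1] read 0x36 idx=24: raw=0x39007 flags P=1 W=1 U=1 S=0
  ⇒ phys 0x394C9  [2 reads]

Access #1 PA: 0x394C9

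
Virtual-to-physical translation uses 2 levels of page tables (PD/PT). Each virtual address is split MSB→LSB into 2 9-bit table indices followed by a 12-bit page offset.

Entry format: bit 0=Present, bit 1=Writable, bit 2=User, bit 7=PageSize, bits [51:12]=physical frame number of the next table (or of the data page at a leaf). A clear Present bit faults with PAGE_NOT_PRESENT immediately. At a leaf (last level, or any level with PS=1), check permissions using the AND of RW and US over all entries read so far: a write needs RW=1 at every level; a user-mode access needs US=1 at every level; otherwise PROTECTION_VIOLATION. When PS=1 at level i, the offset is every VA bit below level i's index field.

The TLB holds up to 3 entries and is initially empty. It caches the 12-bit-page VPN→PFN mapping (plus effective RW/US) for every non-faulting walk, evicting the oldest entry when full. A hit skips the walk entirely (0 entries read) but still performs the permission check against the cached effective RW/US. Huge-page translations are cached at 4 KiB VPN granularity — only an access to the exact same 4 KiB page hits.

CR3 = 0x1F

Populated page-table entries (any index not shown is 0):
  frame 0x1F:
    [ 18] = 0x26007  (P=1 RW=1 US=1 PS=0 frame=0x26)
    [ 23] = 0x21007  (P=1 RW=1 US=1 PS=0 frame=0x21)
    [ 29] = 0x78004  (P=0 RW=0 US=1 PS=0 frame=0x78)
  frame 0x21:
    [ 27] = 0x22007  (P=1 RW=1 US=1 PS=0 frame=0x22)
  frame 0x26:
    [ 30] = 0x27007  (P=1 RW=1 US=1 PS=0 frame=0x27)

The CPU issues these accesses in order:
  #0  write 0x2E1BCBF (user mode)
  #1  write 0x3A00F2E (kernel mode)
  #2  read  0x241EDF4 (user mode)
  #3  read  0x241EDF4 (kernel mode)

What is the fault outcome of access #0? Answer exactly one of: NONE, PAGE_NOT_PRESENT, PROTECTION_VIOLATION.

Trace:
#0 VA=0x2E1BCBF (w,user):
  L0 @0x1F[23] → 0x21007  P=1,RW=1,US=1,PS=0
  L1 @0x21[27] → 0x22007  P=1,RW=1,US=1,PS=0
  ✓ 0x22CBF  — 2 lookups
#1 VA=0x3A00F2E (w,kernel):
  L0 @0x1F[29] → 0x78004  P=0,RW=0,US=1,PS=0
  → PAGE_NOT_PRESENT  (1 entries read)
#2 VA=0x241EDF4 (r,user):
  L0 @0x1F[18] → 0x26007  P=1,RW=1,US=1,PS=0
  L1 @0x26[30] → 0x27007  P=1,RW=1,US=1,PS=0
  ✓ 0x27DF4  — 2 lookups
#3 VA=0x241EDF4 (r,kernel):
  TLB hit vpn=0x241E → PA=0x27DF4

Access #0 fault: NONE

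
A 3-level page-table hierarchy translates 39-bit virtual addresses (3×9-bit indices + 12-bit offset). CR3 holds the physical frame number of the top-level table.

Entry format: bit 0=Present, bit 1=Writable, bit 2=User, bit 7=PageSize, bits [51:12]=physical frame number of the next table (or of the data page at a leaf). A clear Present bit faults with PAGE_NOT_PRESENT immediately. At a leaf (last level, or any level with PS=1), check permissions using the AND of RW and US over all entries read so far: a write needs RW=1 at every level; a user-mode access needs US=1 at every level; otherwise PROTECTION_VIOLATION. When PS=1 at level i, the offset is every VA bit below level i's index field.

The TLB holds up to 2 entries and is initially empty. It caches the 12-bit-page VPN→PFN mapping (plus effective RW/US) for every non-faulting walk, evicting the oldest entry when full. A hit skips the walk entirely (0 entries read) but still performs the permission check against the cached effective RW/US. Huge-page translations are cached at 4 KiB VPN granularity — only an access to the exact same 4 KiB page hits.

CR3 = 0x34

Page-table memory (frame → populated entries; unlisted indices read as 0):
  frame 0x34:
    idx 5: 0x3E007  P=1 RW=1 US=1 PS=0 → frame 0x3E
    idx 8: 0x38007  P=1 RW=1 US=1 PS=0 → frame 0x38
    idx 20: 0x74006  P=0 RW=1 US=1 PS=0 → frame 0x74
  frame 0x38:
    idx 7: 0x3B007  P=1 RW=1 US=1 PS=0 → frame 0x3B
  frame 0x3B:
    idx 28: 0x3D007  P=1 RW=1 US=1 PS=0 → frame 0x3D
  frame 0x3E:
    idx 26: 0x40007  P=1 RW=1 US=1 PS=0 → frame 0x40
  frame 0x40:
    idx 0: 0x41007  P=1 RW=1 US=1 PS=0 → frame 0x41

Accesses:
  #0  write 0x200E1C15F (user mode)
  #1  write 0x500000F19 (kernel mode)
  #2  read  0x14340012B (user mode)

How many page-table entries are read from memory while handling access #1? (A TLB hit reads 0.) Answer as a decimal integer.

Per-access translation:
#0 VA=0x200E1C15F (w,user):
  lvl0: tbl 0x34, slot 8 ⇒ 0x38007 (P1/RW1/US1/PS0)
  lvl1: tbl 0x38, slot 7 ⇒ 0x3B007 (P1/RW1/US1/PS0)
  lvl2: tbl 0x3B, slot 28 ⇒ 0x3D007 (P1/RW1/US1/PS0)
  ⇒ phys 0x3D15F  [3 reads]
#1 VA=0x500000F19 (w,kernel):
  lvl0: tbl 0x34, slot 20 ⇒ 0x74006 (P0/RW1/US1/PS0)
  ✗ PAGE_NOT_PRESENT  [1 reads]
#2 VA=0x14340012B (r,user):
  lvl0: tbl 0x34, slot 5 ⇒ 0x3E007 (P1/RW1/US1/PS0)
  lvl1: tbl 0x3E, slot 26 ⇒ 0x40007 (P1/RW1/US1/PS0)
  lvl2: tbl 0x40, slot 0 ⇒ 0x41007 (P1/RW1/US1/PS0)
  ⇒ phys 0x4112B  [3 reads]

Entries read for #1: 1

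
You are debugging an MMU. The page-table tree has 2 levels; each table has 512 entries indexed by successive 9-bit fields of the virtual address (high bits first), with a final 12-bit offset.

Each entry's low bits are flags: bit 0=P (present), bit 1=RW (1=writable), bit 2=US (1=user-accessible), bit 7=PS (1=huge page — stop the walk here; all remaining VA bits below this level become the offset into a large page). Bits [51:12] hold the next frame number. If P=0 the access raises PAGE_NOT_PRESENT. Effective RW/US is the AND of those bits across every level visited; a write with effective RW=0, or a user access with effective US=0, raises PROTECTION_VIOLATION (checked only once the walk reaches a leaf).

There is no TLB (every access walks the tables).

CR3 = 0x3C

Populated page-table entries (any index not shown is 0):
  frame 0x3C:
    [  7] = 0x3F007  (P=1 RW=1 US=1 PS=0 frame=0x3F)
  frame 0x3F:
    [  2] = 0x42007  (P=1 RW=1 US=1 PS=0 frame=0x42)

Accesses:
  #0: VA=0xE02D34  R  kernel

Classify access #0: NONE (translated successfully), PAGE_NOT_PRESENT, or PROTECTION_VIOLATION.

Trace:
#0 VA=0xE02D34 (r,kernel):
  lvl0: tbl 0x3C, slot 7 ⇒ 0x3F007 (P1/RW1/US1/PS0)
  lvl1: tbl 0x3F, slot 2 ⇒ 0x42007 (P1/RW1/US1/PS0)
  ✓ 0x42D34  — 2 lookups

Access #0 fault: NONE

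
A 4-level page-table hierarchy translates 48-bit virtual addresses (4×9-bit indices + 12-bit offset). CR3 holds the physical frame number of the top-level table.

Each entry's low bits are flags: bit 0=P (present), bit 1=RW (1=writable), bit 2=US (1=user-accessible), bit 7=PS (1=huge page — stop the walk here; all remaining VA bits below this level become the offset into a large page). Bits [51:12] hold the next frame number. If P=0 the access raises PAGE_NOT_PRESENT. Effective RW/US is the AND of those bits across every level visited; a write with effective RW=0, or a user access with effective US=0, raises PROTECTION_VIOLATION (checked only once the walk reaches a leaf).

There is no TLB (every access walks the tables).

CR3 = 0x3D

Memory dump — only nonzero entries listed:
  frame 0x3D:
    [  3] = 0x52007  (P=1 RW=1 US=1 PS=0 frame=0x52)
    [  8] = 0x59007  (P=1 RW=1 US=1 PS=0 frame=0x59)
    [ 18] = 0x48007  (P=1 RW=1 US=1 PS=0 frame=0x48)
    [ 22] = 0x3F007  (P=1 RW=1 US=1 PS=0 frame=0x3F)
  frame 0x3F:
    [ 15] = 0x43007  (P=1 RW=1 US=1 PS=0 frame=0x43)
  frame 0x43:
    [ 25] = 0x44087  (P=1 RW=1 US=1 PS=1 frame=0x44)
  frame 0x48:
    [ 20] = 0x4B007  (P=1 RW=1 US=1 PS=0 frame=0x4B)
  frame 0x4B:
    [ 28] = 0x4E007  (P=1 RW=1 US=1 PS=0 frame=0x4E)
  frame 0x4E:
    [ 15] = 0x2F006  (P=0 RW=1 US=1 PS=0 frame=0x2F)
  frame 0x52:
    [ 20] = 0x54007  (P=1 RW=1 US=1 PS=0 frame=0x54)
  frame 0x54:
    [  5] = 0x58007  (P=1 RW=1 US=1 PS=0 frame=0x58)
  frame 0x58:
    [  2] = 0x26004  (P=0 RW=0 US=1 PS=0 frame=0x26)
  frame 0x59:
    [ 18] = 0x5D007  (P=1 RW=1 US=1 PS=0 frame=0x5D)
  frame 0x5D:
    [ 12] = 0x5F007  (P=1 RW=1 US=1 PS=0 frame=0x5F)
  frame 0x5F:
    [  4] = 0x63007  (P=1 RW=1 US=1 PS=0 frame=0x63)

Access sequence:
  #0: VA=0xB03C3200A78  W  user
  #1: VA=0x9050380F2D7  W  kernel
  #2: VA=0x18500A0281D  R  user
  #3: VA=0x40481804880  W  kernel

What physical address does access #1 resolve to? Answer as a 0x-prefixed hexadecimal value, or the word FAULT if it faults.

Per-access translation:
#0 VA=0xB03C3200A78 (w,user):
  lvl0: tbl 0x3D, slot 22 ⇒ 0x3F007 (P1/RW1/US1/PS0)
  lvl1: tbl 0x3F, slot 15 ⇒ 0x43007 (P1/RW1/US1/PS0)
  lvl2: tbl 0x43, slot 25 ⇒ 0x44087 (P1/RW1/US1/PS1)
  ✓ 0x44A78 (huge @L2)  — 3 lookups
#1 VA=0x9050380F2D7 (w,kernel):
  lvl0: tbl 0x3D, slot 18 ⇒ 0x48007 (P1/RW1/US1/PS0)
  lvl1: tbl 0x48, slot 20 ⇒ 0x4B007 (P1/RW1/US1/PS0)
  lvl2: tbl 0x4B, slot 28 ⇒ 0x4E007 (P1/RW1/US1/PS0)
  lvl3: tbl 0x4E, slot 15 ⇒ 0x2F006 (P0/RW1/US1/PS0)
  ✗ PAGE_NOT_PRESENT  [4 reads]
#2 VA=0x18500A0281D (r,user):
  lvl0: tbl 0x3D, slot 3 ⇒ 0x52007 (P1/RW1/US1/PS0)
  lvl1: tbl 0x52, slot 20 ⇒ 0x54007 (P1/RW1/US1/PS0)
  lvl2: tbl 0x54, slot 5 ⇒ 0x58007 (P1/RW1/US1/PS0)
  lvl3: tbl 0x58, slot 2 ⇒ 0x26004 (P0/RW0/US1/PS0)
  ✗ PAGE_NOT_PRESENT  [4 reads]
#3 VA=0x40481804880 (w,kernel):
  lvl0: tbl 0x3D, slot 8 ⇒ 0x59007 (P1/RW1/US1/PS0)
  lvl1: tbl 0x59, slot 18 ⇒ 0x5D007 (P1/RW1/US1/PS0)
  lvl2: tbl 0x5D, slot 12 ⇒ 0x5F007 (P1/RW1/US1/PS0)
  lvl3: tbl 0x5F, slot 4 ⇒ 0x63007 (P1/RW1/US1/PS0)
  ✓ 0x63880  — 4 lookups

Access #1 PA: FAULT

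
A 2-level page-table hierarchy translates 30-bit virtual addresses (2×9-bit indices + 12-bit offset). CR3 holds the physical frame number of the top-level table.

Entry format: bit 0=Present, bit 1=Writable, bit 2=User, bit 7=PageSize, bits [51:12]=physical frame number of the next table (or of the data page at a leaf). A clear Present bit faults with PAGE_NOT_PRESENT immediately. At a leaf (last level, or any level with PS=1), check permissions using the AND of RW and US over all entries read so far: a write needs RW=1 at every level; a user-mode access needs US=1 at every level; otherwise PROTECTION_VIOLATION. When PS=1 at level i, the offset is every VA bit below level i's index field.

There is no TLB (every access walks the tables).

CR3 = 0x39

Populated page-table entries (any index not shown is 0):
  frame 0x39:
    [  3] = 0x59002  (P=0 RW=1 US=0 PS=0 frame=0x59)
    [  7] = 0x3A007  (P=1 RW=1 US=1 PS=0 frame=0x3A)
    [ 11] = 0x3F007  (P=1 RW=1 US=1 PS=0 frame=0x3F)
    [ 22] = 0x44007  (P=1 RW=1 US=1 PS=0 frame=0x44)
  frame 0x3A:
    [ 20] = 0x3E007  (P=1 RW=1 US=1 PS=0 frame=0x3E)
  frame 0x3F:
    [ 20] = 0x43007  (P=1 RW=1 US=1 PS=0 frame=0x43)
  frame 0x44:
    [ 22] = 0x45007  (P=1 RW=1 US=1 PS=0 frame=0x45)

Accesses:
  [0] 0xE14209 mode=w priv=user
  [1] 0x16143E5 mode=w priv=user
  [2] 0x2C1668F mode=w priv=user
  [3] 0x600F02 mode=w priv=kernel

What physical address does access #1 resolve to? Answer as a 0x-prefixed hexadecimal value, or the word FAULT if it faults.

Trace:
#0 VA=0xE14209 (w,user):
  L0 @0x39[7] → 0x3A007  P=1,RW=1,US=1,PS=0
  L1 @0x3A[20] → 0x3E007  P=1,RW=1,US=1,PS=0
  → PA=0x3E209  (2 entries read)
#1 VA=0x16143E5 (w,user):
  L0 @0x39[11] → 0x3F007  P=1,RW=1,US=1,PS=0
  L1 @0x3F[20] → 0x43007  P=1,RW=1,US=1,PS=0
  → PA=0x433E5  (2 entries read)
#2 VA=0x2C1668F (w,user):
  L0 @0x39[22] → 0x44007  P=1,RW=1,US=1,PS=0
  L1 @0x44[22] → 0x45007  P=1,RW=1,US=1,PS=0
  → PA=0x4568F  (2 entries read)
#3 VA=0x600F02 (w,kernel):
  L0 @0x39[3] → 0x59002  P=0,RW=1,US=0,PS=0
  → PAGE_NOT_PRESENT  (1 entries read)

Access #1 PA: 0x433E5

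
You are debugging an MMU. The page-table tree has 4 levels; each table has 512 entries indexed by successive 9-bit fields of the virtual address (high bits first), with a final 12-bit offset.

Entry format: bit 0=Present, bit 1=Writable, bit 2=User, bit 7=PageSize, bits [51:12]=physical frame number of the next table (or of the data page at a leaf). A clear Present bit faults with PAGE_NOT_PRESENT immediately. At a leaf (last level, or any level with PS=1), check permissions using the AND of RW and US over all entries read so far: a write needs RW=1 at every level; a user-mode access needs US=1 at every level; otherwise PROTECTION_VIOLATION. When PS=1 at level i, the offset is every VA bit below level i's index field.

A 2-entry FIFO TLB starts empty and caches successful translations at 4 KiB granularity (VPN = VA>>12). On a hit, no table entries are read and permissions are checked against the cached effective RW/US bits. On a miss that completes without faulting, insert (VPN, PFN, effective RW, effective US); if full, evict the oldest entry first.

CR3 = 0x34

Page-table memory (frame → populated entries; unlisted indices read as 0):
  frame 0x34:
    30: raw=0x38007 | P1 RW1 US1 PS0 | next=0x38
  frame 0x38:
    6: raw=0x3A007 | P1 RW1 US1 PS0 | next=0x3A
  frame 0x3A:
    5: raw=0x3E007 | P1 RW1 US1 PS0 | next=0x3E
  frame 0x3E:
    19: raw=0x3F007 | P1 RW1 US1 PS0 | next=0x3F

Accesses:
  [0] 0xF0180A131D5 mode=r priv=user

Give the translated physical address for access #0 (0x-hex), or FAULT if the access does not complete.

Per-access translation:
#0 VA=0xF0180A131D5 (r,user):
  [0] read 0x34 idx=30: raw=0x38007 flags P=1 W=1 U=1 S=0
  [1] read 0x38 idx=6: raw=0x3A007 flags P=1 W=1 U=1 S=0
  [2] read 0x3A idx=5: raw=0x3E007 flags P=1 W=1 U=1 S=0
  [3] read 0x3E idx=19: raw=0x3F007 flags P=1 W=1 U=1 S=0
  ✓ 0x3F1D5  — 4 lookups

Access #0 PA: 0x3F1D5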